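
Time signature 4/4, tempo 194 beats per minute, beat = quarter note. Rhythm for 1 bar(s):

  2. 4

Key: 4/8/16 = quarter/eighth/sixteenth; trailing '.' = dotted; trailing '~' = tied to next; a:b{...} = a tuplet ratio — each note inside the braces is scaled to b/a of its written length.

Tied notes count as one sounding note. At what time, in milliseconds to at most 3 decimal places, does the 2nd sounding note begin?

note 2 onset = 3b = 927.835ms

1. 0.0ms @ 0 + 927.835ms (3)
2. 927.835ms @ 3 + 309.278ms (1)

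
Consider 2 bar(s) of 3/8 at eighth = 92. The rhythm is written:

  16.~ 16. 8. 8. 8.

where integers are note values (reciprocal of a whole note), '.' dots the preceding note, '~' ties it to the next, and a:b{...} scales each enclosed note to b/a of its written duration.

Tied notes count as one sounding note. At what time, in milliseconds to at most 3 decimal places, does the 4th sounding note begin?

note 4 onset = 9/2b = 2934.783ms

1. 0.0ms @ 0 + 978.261ms (3/2)
2. 978.261ms @ 3/2 + 978.261ms (3/2)
3. 1956.522ms @ 3 + 978.261ms (3/2)
4. 2934.783ms @ 9/2 + 978.261ms (3/2)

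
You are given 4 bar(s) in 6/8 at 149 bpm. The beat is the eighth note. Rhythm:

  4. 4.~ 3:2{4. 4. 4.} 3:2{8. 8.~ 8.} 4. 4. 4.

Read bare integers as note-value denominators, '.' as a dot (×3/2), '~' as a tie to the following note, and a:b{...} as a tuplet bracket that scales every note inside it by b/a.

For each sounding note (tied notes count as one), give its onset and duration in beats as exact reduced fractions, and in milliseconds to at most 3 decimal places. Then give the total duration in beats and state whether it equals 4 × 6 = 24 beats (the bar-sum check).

1) 0.0ms=0b +1208.054ms=3b
2) 1208.054ms=3b +2013.423ms=5b
3) 3221.477ms=8b +805.369ms=2b
4) 4026.846ms=10b +805.369ms=2b
5) 4832.215ms=12b +402.685ms=1b
6) 5234.899ms=13b +805.369ms=2b
7) 6040.268ms=15b +1208.054ms=3b
8) 7248.322ms=18b +1208.054ms=3b
9) 8456.376ms=21b +1208.054ms=3b
Σ=24b of 24 (149bpm 6/8) — PASS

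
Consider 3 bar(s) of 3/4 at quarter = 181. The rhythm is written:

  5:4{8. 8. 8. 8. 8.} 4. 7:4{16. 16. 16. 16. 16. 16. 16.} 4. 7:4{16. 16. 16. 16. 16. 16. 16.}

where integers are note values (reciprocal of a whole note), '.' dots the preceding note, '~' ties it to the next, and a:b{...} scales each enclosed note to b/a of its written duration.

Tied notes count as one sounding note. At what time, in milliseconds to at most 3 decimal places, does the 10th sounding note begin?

1. 0.0ms @ 0 + 198.895ms (3/5)
2. 198.895ms @ 3/5 + 198.895ms (3/5)
3. 397.79ms @ 6/5 + 198.895ms (3/5)
4. 596.685ms @ 9/5 + 198.895ms (3/5)
5. 795.58ms @ 12/5 + 198.895ms (3/5)
6. 994.475ms @ 3 + 497.238ms (3/2)
7. 1491.713ms @ 9/2 + 71.034ms (3/14)
8. 1562.747ms @ 33/7 + 71.034ms (3/14)
9. 1633.781ms @ 69/14 + 71.034ms (3/14)
10. 1704.815ms @ 36/7 + 71.034ms (3/14)
11. 1775.848ms @ 75/14 + 71.034ms (3/14)
12. 1846.882ms @ 39/7 + 71.034ms (3/14)
13. 1917.916ms @ 81/14 + 71.034ms (3/14)
14. 1988.95ms @ 6 + 497.238ms (3/2)
15. 2486.188ms @ 15/2 + 71.034ms (3/14)
16. 2557.222ms @ 54/7 + 71.034ms (3/14)
17. 2628.256ms @ 111/14 + 71.034ms (3/14)
18. 2699.29ms @ 57/7 + 71.034ms (3/14)
19. 2770.324ms @ 117/14 + 71.034ms (3/14)
20. 2841.358ms @ 60/7 + 71.034ms (3/14)
21. 2912.391ms @ 123/14 + 71.034ms (3/14)

note 10 onset = 36/7b = 1704.815ms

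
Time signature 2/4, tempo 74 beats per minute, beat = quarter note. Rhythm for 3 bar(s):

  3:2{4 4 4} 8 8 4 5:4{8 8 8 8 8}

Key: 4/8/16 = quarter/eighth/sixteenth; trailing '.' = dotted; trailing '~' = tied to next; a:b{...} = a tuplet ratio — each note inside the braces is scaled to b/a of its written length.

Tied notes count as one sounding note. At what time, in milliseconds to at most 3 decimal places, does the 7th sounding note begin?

note 7 onset = 4b = 3243.243ms

1. 0.0ms @ 0 + 540.541ms (2/3)
2. 540.541ms @ 2/3 + 540.541ms (2/3)
3. 1081.081ms @ 4/3 + 540.541ms (2/3)
4. 1621.622ms @ 2 + 405.405ms (1/2)
5. 2027.027ms @ 5/2 + 405.405ms (1/2)
6. 2432.432ms @ 3 + 810.811ms (1)
7. 3243.243ms @ 4 + 324.324ms (2/5)
8. 3567.568ms @ 22/5 + 324.324ms (2/5)
9. 3891.892ms @ 24/5 + 324.324ms (2/5)
10. 4216.216ms @ 26/5 + 324.324ms (2/5)
11. 4540.541ms @ 28/5 + 324.324ms (2/5)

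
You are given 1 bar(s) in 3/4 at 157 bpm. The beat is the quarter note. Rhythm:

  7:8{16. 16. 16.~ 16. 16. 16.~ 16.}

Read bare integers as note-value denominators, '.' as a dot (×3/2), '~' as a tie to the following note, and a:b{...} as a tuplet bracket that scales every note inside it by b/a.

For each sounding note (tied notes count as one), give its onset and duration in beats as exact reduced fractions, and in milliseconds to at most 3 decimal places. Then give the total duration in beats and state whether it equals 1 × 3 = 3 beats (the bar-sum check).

1) 0.0ms=0b +163.785ms=3/7b
2) 163.785ms=3/7b +163.785ms=3/7b
3) 327.571ms=6/7b +327.571ms=6/7b
4) 655.141ms=12/7b +163.785ms=3/7b
5) 818.926ms=15/7b +327.571ms=6/7b
Σ=3b of 3 (157bpm 3/4) — PASS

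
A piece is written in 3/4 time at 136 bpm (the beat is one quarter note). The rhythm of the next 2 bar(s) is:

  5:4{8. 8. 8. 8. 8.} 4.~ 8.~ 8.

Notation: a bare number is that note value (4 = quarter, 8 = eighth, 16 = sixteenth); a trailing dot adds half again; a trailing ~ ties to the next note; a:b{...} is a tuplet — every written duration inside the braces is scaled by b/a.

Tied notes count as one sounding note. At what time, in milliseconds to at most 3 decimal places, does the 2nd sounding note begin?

note 2 onset = 3/5b = 264.706ms

1. 0.0ms @ 0 + 264.706ms (3/5)
2. 264.706ms @ 3/5 + 264.706ms (3/5)
3. 529.412ms @ 6/5 + 264.706ms (3/5)
4. 794.118ms @ 9/5 + 264.706ms (3/5)
5. 1058.824ms @ 12/5 + 264.706ms (3/5)
6. 1323.529ms @ 3 + 1323.529ms (3)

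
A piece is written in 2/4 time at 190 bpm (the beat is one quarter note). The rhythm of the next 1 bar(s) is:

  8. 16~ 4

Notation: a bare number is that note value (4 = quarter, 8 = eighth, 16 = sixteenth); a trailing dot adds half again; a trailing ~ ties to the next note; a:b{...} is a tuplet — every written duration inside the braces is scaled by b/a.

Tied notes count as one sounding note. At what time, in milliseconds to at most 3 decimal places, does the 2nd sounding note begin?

note 2 onset = 3/4b = 236.842ms

1. 0.0ms @ 0 + 236.842ms (3/4)
2. 236.842ms @ 3/4 + 394.737ms (5/4)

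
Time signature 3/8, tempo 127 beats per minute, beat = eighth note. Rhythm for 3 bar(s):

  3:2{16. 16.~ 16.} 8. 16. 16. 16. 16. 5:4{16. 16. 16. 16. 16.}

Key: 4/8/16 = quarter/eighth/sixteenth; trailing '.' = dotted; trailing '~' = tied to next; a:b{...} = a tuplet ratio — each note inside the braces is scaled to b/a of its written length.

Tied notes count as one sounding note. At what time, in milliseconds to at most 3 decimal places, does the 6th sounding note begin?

note 6 onset = 9/2b = 2125.984ms

1. 0.0ms @ 0 + 236.22ms (1/2)
2. 236.22ms @ 1/2 + 472.441ms (1)
3. 708.661ms @ 3/2 + 708.661ms (3/2)
4. 1417.323ms @ 3 + 354.331ms (3/4)
5. 1771.654ms @ 15/4 + 354.331ms (3/4)
6. 2125.984ms @ 9/2 + 354.331ms (3/4)
7. 2480.315ms @ 21/4 + 354.331ms (3/4)
8. 2834.646ms @ 6 + 283.465ms (3/5)
9. 3118.11ms @ 33/5 + 283.465ms (3/5)
10. 3401.575ms @ 36/5 + 283.465ms (3/5)
11. 3685.039ms @ 39/5 + 283.465ms (3/5)
12. 3968.504ms @ 42/5 + 283.465ms (3/5)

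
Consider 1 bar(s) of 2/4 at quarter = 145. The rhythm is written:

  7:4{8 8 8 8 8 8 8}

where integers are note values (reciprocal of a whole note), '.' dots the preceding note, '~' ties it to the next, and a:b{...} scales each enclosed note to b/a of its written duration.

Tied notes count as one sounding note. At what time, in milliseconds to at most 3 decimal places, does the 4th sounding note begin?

note 4 onset = 6/7b = 354.68ms

1. 0.0ms @ 0 + 118.227ms (2/7)
2. 118.227ms @ 2/7 + 118.227ms (2/7)
3. 236.453ms @ 4/7 + 118.227ms (2/7)
4. 354.68ms @ 6/7 + 118.227ms (2/7)
5. 472.906ms @ 8/7 + 118.227ms (2/7)
6. 591.133ms @ 10/7 + 118.227ms (2/7)
7. 709.36ms @ 12/7 + 118.227ms (2/7)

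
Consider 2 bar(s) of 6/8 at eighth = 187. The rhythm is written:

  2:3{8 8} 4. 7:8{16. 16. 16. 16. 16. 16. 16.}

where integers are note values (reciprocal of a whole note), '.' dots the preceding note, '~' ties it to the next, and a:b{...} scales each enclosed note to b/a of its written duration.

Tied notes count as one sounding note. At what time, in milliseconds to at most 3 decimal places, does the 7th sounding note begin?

note 7 onset = 60/7b = 2750.191ms

1. 0.0ms @ 0 + 481.283ms (3/2)
2. 481.283ms @ 3/2 + 481.283ms (3/2)
3. 962.567ms @ 3 + 962.567ms (3)
4. 1925.134ms @ 6 + 275.019ms (6/7)
5. 2200.153ms @ 48/7 + 275.019ms (6/7)
6. 2475.172ms @ 54/7 + 275.019ms (6/7)
7. 2750.191ms @ 60/7 + 275.019ms (6/7)
8. 3025.21ms @ 66/7 + 275.019ms (6/7)
9. 3300.229ms @ 72/7 + 275.019ms (6/7)
10. 3575.248ms @ 78/7 + 275.019ms (6/7)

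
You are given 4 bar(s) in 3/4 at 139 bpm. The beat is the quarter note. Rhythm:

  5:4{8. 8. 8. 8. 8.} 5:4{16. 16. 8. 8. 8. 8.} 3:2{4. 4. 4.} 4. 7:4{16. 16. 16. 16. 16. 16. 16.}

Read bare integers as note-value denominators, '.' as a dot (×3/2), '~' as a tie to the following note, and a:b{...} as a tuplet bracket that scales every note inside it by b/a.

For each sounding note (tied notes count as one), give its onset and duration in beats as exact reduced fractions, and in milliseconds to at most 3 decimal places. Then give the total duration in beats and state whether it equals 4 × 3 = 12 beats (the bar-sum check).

1) 0.0ms=0b +258.993ms=3/5b
2) 258.993ms=3/5b +258.993ms=3/5b
3) 517.986ms=6/5b +258.993ms=3/5b
4) 776.978ms=9/5b +258.993ms=3/5b
5) 1035.971ms=12/5b +258.993ms=3/5b
6) 1294.964ms=3b +129.496ms=3/10b
7) 1424.46ms=33/10b +129.496ms=3/10b
8) 1553.957ms=18/5b +258.993ms=3/5b
9) 1812.95ms=21/5b +258.993ms=3/5b
10) 2071.942ms=24/5b +258.993ms=3/5b
11) 2330.935ms=27/5b +258.993ms=3/5b
12) 2589.928ms=6b +431.655ms=1b
13) 3021.583ms=7b +431.655ms=1b
14) 3453.237ms=8b +431.655ms=1b
15) 3884.892ms=9b +647.482ms=3/2b
16) 4532.374ms=21/2b +92.497ms=3/14b
17) 4624.872ms=75/7b +92.497ms=3/14b
18) 4717.369ms=153/14b +92.497ms=3/14b
19) 4809.866ms=78/7b +92.497ms=3/14b
20) 4902.364ms=159/14b +92.497ms=3/14b
21) 4994.861ms=81/7b +92.497ms=3/14b
22) 5087.359ms=165/14b +92.497ms=3/14b
Σ=12b of 12 (139bpm 3/4) — PASS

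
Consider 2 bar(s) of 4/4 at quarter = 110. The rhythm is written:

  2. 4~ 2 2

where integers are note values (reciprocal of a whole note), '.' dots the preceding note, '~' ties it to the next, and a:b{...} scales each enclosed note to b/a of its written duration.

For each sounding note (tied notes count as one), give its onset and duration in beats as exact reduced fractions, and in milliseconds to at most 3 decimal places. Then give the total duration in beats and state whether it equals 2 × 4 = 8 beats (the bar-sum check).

1) 0.0ms=0b +1636.364ms=3b
2) 1636.364ms=3b +1636.364ms=3b
3) 3272.727ms=6b +1090.909ms=2b
Σ=8b of 8 (110bpm 4/4) — PASS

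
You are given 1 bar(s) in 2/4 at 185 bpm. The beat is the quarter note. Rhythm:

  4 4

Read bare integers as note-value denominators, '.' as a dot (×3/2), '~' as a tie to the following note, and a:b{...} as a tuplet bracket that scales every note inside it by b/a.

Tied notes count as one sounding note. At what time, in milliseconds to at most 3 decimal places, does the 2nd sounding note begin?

note 2 onset = 1b = 324.324ms

1. 0.0ms @ 0 + 324.324ms (1)
2. 324.324ms @ 1 + 324.324ms (1)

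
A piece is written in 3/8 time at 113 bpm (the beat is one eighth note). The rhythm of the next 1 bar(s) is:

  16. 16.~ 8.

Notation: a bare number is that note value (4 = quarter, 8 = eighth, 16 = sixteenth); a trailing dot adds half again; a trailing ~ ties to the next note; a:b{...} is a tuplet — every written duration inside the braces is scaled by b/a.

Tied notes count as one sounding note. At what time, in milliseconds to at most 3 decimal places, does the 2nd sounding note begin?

1. 0.0ms @ 0 + 398.23ms (3/4)
2. 398.23ms @ 3/4 + 1194.69ms (9/4)

note 2 onset = 3/4b = 398.23ms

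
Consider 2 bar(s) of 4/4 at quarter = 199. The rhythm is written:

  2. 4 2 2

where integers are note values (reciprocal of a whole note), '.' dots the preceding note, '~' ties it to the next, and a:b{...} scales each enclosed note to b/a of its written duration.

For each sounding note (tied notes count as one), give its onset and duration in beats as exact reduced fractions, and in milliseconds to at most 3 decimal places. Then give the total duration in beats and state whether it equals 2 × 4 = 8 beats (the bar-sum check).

1) 0.0ms=0b +904.523ms=3b
2) 904.523ms=3b +301.508ms=1b
3) 1206.03ms=4b +603.015ms=2b
4) 1809.045ms=6b +603.015ms=2b
Σ=8b of 8 (199bpm 4/4) — PASS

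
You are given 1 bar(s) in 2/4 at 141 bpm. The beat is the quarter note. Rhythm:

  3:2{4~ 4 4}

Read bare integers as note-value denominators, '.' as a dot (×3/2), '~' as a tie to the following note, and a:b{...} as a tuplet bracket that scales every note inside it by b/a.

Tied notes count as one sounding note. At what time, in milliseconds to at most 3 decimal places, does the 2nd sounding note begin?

1. 0.0ms @ 0 + 567.376ms (4/3)
2. 567.376ms @ 4/3 + 283.688ms (2/3)

note 2 onset = 4/3b = 567.376ms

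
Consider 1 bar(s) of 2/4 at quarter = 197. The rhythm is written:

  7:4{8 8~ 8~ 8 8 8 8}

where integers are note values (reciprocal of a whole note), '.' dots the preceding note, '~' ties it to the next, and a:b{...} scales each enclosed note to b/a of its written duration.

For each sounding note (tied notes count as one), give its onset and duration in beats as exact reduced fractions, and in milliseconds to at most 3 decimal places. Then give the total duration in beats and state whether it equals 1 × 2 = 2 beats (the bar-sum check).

1) 0.0ms=0b +87.02ms=2/7b
2) 87.02ms=2/7b +261.059ms=6/7b
3) 348.078ms=8/7b +87.02ms=2/7b
4) 435.098ms=10/7b +87.02ms=2/7b
5) 522.117ms=12/7b +87.02ms=2/7b
Σ=2b of 2 (197bpm 2/4) — PASS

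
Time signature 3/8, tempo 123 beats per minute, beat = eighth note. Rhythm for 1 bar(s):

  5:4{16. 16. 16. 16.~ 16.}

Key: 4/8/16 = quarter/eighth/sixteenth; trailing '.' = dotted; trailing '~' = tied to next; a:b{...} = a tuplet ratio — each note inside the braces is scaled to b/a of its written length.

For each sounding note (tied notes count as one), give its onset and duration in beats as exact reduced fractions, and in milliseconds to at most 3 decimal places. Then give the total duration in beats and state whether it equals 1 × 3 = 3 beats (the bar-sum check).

1) 0.0ms=0b +292.683ms=3/5b
2) 292.683ms=3/5b +292.683ms=3/5b
3) 585.366ms=6/5b +292.683ms=3/5b
4) 878.049ms=9/5b +585.366ms=6/5b
Σ=3b of 3 (123bpm 3/8) — PASS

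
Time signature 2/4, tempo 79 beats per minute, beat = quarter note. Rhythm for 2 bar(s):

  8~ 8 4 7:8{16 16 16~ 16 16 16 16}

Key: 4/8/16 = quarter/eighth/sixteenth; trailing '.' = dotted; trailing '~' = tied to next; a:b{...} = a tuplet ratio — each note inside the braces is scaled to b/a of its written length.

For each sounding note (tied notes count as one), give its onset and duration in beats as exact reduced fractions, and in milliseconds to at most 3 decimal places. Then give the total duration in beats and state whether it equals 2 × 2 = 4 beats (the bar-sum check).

1) 0.0ms=0b +759.494ms=1b
2) 759.494ms=1b +759.494ms=1b
3) 1518.987ms=2b +216.998ms=2/7b
4) 1735.986ms=16/7b +216.998ms=2/7b
5) 1952.984ms=18/7b +433.996ms=4/7b
6) 2386.98ms=22/7b +216.998ms=2/7b
7) 2603.978ms=24/7b +216.998ms=2/7b
8) 2820.976ms=26/7b +216.998ms=2/7b
Σ=4b of 4 (79bpm 2/4) — PASS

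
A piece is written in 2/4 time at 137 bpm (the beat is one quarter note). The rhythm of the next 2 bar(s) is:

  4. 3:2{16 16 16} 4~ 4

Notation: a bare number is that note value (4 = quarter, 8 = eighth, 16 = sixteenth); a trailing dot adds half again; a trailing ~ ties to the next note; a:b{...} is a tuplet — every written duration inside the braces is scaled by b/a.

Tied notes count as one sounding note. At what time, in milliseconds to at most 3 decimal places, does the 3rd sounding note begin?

note 3 onset = 5/3b = 729.927ms

1. 0.0ms @ 0 + 656.934ms (3/2)
2. 656.934ms @ 3/2 + 72.993ms (1/6)
3. 729.927ms @ 5/3 + 72.993ms (1/6)
4. 802.92ms @ 11/6 + 72.993ms (1/6)
5. 875.912ms @ 2 + 875.912ms (2)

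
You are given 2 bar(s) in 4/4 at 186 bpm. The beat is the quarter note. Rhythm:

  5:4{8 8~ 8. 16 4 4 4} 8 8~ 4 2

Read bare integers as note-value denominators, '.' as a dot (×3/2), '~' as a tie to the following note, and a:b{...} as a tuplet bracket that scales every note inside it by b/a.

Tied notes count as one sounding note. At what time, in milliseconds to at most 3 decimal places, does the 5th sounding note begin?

1. 0.0ms @ 0 + 129.032ms (2/5)
2. 129.032ms @ 2/5 + 322.581ms (1)
3. 451.613ms @ 7/5 + 64.516ms (1/5)
4. 516.129ms @ 8/5 + 258.065ms (4/5)
5. 774.194ms @ 12/5 + 258.065ms (4/5)
6. 1032.258ms @ 16/5 + 258.065ms (4/5)
7. 1290.323ms @ 4 + 161.29ms (1/2)
8. 1451.613ms @ 9/2 + 483.871ms (3/2)
9. 1935.484ms @ 6 + 645.161ms (2)

note 5 onset = 12/5b = 774.194ms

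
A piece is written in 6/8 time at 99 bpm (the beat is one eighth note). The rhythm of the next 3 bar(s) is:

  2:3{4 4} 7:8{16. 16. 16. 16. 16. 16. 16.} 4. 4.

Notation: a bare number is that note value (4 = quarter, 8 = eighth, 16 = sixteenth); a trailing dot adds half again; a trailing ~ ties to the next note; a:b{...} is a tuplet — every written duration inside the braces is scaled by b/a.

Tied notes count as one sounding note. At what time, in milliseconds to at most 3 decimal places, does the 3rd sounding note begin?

note 3 onset = 6b = 3636.364ms

1. 0.0ms @ 0 + 1818.182ms (3)
2. 1818.182ms @ 3 + 1818.182ms (3)
3. 3636.364ms @ 6 + 519.481ms (6/7)
4. 4155.844ms @ 48/7 + 519.481ms (6/7)
5. 4675.325ms @ 54/7 + 519.481ms (6/7)
6. 5194.805ms @ 60/7 + 519.481ms (6/7)
7. 5714.286ms @ 66/7 + 519.481ms (6/7)
8. 6233.766ms @ 72/7 + 519.481ms (6/7)
9. 6753.247ms @ 78/7 + 519.481ms (6/7)
10. 7272.727ms @ 12 + 1818.182ms (3)
11. 9090.909ms @ 15 + 1818.182ms (3)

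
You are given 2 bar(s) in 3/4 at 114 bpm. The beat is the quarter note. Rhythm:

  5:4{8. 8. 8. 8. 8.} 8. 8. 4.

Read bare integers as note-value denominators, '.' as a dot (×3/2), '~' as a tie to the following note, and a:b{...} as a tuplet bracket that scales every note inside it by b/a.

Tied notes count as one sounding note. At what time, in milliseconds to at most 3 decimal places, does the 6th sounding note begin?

note 6 onset = 3b = 1578.947ms

1. 0.0ms @ 0 + 315.789ms (3/5)
2. 315.789ms @ 3/5 + 315.789ms (3/5)
3. 631.579ms @ 6/5 + 315.789ms (3/5)
4. 947.368ms @ 9/5 + 315.789ms (3/5)
5. 1263.158ms @ 12/5 + 315.789ms (3/5)
6. 1578.947ms @ 3 + 394.737ms (3/4)
7. 1973.684ms @ 15/4 + 394.737ms (3/4)
8. 2368.421ms @ 9/2 + 789.474ms (3/2)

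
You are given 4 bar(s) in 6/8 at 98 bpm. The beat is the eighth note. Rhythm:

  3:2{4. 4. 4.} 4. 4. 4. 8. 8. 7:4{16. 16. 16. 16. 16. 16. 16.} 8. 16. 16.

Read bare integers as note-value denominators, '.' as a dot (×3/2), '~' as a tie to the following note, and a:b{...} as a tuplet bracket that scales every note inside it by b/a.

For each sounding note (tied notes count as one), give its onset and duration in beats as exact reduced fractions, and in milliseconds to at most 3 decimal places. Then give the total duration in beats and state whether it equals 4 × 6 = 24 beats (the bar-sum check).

1) 0.0ms=0b +1224.49ms=2b
2) 1224.49ms=2b +1224.49ms=2b
3) 2448.98ms=4b +1224.49ms=2b
4) 3673.469ms=6b +1836.735ms=3b
5) 5510.204ms=9b +1836.735ms=3b
6) 7346.939ms=12b +1836.735ms=3b
7) 9183.673ms=15b +918.367ms=3/2b
8) 10102.041ms=33/2b +918.367ms=3/2b
9) 11020.408ms=18b +262.391ms=3/7b
10) 11282.799ms=129/7b +262.391ms=3/7b
11) 11545.19ms=132/7b +262.391ms=3/7b
12) 11807.58ms=135/7b +262.391ms=3/7b
13) 12069.971ms=138/7b +262.391ms=3/7b
14) 12332.362ms=141/7b +262.391ms=3/7b
15) 12594.752ms=144/7b +262.391ms=3/7b
16) 12857.143ms=21b +918.367ms=3/2b
17) 13775.51ms=45/2b +459.184ms=3/4b
18) 14234.694ms=93/4b +459.184ms=3/4b
Σ=24b of 24 (98bpm 6/8) — PASS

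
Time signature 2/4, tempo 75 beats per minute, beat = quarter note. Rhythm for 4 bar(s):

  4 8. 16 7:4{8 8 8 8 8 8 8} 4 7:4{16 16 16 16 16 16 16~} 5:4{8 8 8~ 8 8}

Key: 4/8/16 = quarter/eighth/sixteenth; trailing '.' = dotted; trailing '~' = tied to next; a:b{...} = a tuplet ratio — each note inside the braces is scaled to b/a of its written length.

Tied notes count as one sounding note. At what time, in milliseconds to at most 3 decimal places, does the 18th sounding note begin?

1. 0.0ms @ 0 + 800.0ms (1)
2. 800.0ms @ 1 + 600.0ms (3/4)
3. 1400.0ms @ 7/4 + 200.0ms (1/4)
4. 1600.0ms @ 2 + 228.571ms (2/7)
5. 1828.571ms @ 16/7 + 228.571ms (2/7)
6. 2057.143ms @ 18/7 + 228.571ms (2/7)
7. 2285.714ms @ 20/7 + 228.571ms (2/7)
8. 2514.286ms @ 22/7 + 228.571ms (2/7)
9. 2742.857ms @ 24/7 + 228.571ms (2/7)
10. 2971.429ms @ 26/7 + 228.571ms (2/7)
11. 3200.0ms @ 4 + 800.0ms (1)
12. 4000.0ms @ 5 + 114.286ms (1/7)
13. 4114.286ms @ 36/7 + 114.286ms (1/7)
14. 4228.571ms @ 37/7 + 114.286ms (1/7)
15. 4342.857ms @ 38/7 + 114.286ms (1/7)
16. 4457.143ms @ 39/7 + 114.286ms (1/7)
17. 4571.429ms @ 40/7 + 114.286ms (1/7)
18. 4685.714ms @ 41/7 + 434.286ms (19/35)
19. 5120.0ms @ 32/5 + 320.0ms (2/5)
20. 5440.0ms @ 34/5 + 640.0ms (4/5)
21. 6080.0ms @ 38/5 + 320.0ms (2/5)

note 18 onset = 41/7b = 4685.714ms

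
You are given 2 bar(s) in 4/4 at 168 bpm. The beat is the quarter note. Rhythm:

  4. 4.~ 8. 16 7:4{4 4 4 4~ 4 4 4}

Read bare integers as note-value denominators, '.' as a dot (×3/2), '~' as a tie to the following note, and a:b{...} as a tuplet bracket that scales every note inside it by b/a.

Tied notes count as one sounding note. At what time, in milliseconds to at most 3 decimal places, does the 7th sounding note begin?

note 7 onset = 40/7b = 2040.816ms

1. 0.0ms @ 0 + 535.714ms (3/2)
2. 535.714ms @ 3/2 + 803.571ms (9/4)
3. 1339.286ms @ 15/4 + 89.286ms (1/4)
4. 1428.571ms @ 4 + 204.082ms (4/7)
5. 1632.653ms @ 32/7 + 204.082ms (4/7)
6. 1836.735ms @ 36/7 + 204.082ms (4/7)
7. 2040.816ms @ 40/7 + 408.163ms (8/7)
8. 2448.98ms @ 48/7 + 204.082ms (4/7)
9. 2653.061ms @ 52/7 + 204.082ms (4/7)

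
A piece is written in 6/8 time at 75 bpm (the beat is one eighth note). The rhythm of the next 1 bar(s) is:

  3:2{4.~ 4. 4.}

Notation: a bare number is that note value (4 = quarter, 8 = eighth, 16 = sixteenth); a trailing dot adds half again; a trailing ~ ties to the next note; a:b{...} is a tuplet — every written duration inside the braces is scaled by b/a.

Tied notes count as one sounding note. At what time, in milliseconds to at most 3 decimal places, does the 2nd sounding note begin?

note 2 onset = 4b = 3200.0ms

1. 0.0ms @ 0 + 3200.0ms (4)
2. 3200.0ms @ 4 + 1600.0ms (2)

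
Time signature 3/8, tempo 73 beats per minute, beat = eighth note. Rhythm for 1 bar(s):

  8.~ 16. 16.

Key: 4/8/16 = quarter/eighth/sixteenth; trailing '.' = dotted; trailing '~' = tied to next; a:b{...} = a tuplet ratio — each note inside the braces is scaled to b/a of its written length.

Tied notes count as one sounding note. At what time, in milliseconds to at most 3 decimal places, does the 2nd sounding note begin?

1. 0.0ms @ 0 + 1849.315ms (9/4)
2. 1849.315ms @ 9/4 + 616.438ms (3/4)

note 2 onset = 9/4b = 1849.315ms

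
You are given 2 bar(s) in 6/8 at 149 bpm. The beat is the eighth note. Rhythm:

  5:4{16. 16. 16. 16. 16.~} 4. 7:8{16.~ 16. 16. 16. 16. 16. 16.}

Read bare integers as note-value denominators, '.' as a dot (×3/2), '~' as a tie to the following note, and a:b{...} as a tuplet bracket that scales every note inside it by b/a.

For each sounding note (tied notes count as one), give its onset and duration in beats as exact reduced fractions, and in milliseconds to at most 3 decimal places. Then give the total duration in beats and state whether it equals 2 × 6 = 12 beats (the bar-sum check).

1) 0.0ms=0b +241.611ms=3/5b
2) 241.611ms=3/5b +241.611ms=3/5b
3) 483.221ms=6/5b +241.611ms=3/5b
4) 724.832ms=9/5b +241.611ms=3/5b
5) 966.443ms=12/5b +1449.664ms=18/5b
6) 2416.107ms=6b +690.316ms=12/7b
7) 3106.424ms=54/7b +345.158ms=6/7b
8) 3451.582ms=60/7b +345.158ms=6/7b
9) 3796.74ms=66/7b +345.158ms=6/7b
10) 4141.898ms=72/7b +345.158ms=6/7b
11) 4487.057ms=78/7b +345.158ms=6/7b
Σ=12b of 12 (149bpm 6/8) — PASS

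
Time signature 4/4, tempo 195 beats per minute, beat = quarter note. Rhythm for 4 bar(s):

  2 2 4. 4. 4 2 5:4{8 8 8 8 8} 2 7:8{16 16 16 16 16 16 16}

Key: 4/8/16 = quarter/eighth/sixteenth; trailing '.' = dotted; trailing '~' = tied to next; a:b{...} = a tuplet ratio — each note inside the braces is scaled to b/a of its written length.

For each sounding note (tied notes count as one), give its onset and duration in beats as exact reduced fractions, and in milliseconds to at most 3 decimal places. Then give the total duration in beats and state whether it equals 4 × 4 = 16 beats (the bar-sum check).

1) 0.0ms=0b +615.385ms=2b
2) 615.385ms=2b +615.385ms=2b
3) 1230.769ms=4b +461.538ms=3/2b
4) 1692.308ms=11/2b +461.538ms=3/2b
5) 2153.846ms=7b +307.692ms=1b
6) 2461.538ms=8b +615.385ms=2b
7) 3076.923ms=10b +123.077ms=2/5b
8) 3200.0ms=52/5b +123.077ms=2/5b
9) 3323.077ms=54/5b +123.077ms=2/5b
10) 3446.154ms=56/5b +123.077ms=2/5b
11) 3569.231ms=58/5b +123.077ms=2/5b
12) 3692.308ms=12b +615.385ms=2b
13) 4307.692ms=14b +87.912ms=2/7b
14) 4395.604ms=100/7b +87.912ms=2/7b
15) 4483.516ms=102/7b +87.912ms=2/7b
16) 4571.429ms=104/7b +87.912ms=2/7b
17) 4659.341ms=106/7b +87.912ms=2/7b
18) 4747.253ms=108/7b +87.912ms=2/7b
19) 4835.165ms=110/7b +87.912ms=2/7b
Σ=16b of 16 (195bpm 4/4) — PASS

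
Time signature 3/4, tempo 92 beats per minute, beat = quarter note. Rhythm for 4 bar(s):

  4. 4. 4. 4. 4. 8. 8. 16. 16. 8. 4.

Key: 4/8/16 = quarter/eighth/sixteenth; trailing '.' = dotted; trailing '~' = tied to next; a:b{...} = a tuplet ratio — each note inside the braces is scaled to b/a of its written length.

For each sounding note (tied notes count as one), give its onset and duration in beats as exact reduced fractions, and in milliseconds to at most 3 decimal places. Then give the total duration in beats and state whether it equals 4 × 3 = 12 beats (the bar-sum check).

1) 0.0ms=0b +978.261ms=3/2b
2) 978.261ms=3/2b +978.261ms=3/2b
3) 1956.522ms=3b +978.261ms=3/2b
4) 2934.783ms=9/2b +978.261ms=3/2b
5) 3913.043ms=6b +978.261ms=3/2b
6) 4891.304ms=15/2b +489.13ms=3/4b
7) 5380.435ms=33/4b +489.13ms=3/4b
8) 5869.565ms=9b +244.565ms=3/8b
9) 6114.13ms=75/8b +244.565ms=3/8b
10) 6358.696ms=39/4b +489.13ms=3/4b
11) 6847.826ms=21/2b +978.261ms=3/2b
Σ=12b of 12 (92bpm 3/4) — PASS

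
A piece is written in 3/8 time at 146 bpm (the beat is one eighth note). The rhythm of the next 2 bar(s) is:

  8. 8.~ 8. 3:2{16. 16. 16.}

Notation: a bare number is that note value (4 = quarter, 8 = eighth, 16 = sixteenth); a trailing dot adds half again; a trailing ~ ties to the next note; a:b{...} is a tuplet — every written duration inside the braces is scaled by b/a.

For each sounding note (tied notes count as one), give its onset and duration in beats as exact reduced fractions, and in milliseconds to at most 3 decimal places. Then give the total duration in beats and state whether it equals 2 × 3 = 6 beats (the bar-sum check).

1) 0.0ms=0b +616.438ms=3/2b
2) 616.438ms=3/2b +1232.877ms=3b
3) 1849.315ms=9/2b +205.479ms=1/2b
4) 2054.795ms=5b +205.479ms=1/2b
5) 2260.274ms=11/2b +205.479ms=1/2b
Σ=6b of 6 (146bpm 3/8) — PASS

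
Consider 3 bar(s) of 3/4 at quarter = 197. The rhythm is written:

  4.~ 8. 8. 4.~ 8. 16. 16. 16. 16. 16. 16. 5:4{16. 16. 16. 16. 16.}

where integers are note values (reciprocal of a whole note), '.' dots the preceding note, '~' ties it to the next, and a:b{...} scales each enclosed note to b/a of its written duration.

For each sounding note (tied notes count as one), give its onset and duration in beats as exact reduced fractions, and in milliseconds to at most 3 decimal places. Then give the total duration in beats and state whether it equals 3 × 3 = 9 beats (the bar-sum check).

1) 0.0ms=0b +685.279ms=9/4b
2) 685.279ms=9/4b +228.426ms=3/4b
3) 913.706ms=3b +685.279ms=9/4b
4) 1598.985ms=21/4b +114.213ms=3/8b
5) 1713.198ms=45/8b +114.213ms=3/8b
6) 1827.411ms=6b +114.213ms=3/8b
7) 1941.624ms=51/8b +114.213ms=3/8b
8) 2055.838ms=27/4b +114.213ms=3/8b
9) 2170.051ms=57/8b +114.213ms=3/8b
10) 2284.264ms=15/2b +91.371ms=3/10b
11) 2375.635ms=39/5b +91.371ms=3/10b
12) 2467.005ms=81/10b +91.371ms=3/10b
13) 2558.376ms=42/5b +91.371ms=3/10b
14) 2649.746ms=87/10b +91.371ms=3/10b
Σ=9b of 9 (197bpm 3/4) — PASS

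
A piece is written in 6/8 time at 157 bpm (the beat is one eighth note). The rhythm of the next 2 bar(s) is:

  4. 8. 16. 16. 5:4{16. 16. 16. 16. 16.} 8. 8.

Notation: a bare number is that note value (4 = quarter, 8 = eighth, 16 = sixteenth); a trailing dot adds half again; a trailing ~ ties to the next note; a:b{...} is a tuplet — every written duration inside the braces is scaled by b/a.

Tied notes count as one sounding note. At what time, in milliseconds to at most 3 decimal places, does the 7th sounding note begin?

note 7 onset = 36/5b = 2751.592ms

1. 0.0ms @ 0 + 1146.497ms (3)
2. 1146.497ms @ 3 + 573.248ms (3/2)
3. 1719.745ms @ 9/2 + 286.624ms (3/4)
4. 2006.369ms @ 21/4 + 286.624ms (3/4)
5. 2292.994ms @ 6 + 229.299ms (3/5)
6. 2522.293ms @ 33/5 + 229.299ms (3/5)
7. 2751.592ms @ 36/5 + 229.299ms (3/5)
8. 2980.892ms @ 39/5 + 229.299ms (3/5)
9. 3210.191ms @ 42/5 + 229.299ms (3/5)
10. 3439.49ms @ 9 + 573.248ms (3/2)
11. 4012.739ms @ 21/2 + 573.248ms (3/2)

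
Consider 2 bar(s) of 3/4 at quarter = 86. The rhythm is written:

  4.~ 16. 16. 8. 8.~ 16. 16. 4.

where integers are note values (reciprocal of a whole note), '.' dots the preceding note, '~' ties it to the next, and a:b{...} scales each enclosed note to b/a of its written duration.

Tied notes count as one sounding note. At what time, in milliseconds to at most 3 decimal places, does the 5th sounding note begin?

note 5 onset = 33/8b = 2877.907ms

1. 0.0ms @ 0 + 1308.14ms (15/8)
2. 1308.14ms @ 15/8 + 261.628ms (3/8)
3. 1569.767ms @ 9/4 + 523.256ms (3/4)
4. 2093.023ms @ 3 + 784.884ms (9/8)
5. 2877.907ms @ 33/8 + 261.628ms (3/8)
6. 3139.535ms @ 9/2 + 1046.512ms (3/2)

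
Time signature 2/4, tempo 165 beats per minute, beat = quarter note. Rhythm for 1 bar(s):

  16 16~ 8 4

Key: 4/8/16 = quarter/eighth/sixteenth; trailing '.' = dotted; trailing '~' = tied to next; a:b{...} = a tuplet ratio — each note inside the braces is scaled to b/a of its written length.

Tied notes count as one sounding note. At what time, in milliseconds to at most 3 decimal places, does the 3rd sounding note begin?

1. 0.0ms @ 0 + 90.909ms (1/4)
2. 90.909ms @ 1/4 + 272.727ms (3/4)
3. 363.636ms @ 1 + 363.636ms (1)

note 3 onset = 1b = 363.636ms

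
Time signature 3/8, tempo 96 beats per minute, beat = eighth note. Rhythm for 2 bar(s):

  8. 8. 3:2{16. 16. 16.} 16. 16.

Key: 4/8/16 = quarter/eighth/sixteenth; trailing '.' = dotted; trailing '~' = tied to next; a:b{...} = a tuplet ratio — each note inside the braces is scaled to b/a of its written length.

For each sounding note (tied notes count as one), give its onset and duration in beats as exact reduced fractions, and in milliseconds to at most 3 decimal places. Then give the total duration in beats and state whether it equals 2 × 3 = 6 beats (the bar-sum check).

1) 0.0ms=0b +937.5ms=3/2b
2) 937.5ms=3/2b +937.5ms=3/2b
3) 1875.0ms=3b +312.5ms=1/2b
4) 2187.5ms=7/2b +312.5ms=1/2b
5) 2500.0ms=4b +312.5ms=1/2b
6) 2812.5ms=9/2b +468.75ms=3/4b
7) 3281.25ms=21/4b +468.75ms=3/4b
Σ=6b of 6 (96bpm 3/8) — PASS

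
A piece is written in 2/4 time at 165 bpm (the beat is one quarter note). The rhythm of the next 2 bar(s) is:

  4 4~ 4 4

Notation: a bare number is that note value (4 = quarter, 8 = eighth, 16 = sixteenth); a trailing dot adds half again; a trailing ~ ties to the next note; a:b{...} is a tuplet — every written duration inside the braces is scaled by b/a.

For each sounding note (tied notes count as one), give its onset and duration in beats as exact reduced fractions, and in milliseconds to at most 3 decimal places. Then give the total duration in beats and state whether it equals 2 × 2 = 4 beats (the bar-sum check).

1) 0.0ms=0b +363.636ms=1b
2) 363.636ms=1b +727.273ms=2b
3) 1090.909ms=3b +363.636ms=1b
Σ=4b of 4 (165bpm 2/4) — PASS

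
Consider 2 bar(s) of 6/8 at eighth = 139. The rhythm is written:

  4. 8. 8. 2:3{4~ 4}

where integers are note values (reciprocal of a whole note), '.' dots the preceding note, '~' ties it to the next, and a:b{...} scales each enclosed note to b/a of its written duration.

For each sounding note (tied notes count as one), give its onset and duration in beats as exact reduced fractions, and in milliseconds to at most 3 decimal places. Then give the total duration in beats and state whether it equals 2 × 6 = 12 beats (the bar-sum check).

1) 0.0ms=0b +1294.964ms=3b
2) 1294.964ms=3b +647.482ms=3/2b
3) 1942.446ms=9/2b +647.482ms=3/2b
4) 2589.928ms=6b +2589.928ms=6b
Σ=12b of 12 (139bpm 6/8) — PASS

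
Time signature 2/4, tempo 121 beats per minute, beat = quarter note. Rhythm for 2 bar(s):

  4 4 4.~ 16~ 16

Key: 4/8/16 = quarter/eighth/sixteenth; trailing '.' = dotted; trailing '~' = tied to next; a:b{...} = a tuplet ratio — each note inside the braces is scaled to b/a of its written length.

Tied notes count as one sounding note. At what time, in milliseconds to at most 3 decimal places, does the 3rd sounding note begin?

1. 0.0ms @ 0 + 495.868ms (1)
2. 495.868ms @ 1 + 495.868ms (1)
3. 991.736ms @ 2 + 991.736ms (2)

note 3 onset = 2b = 991.736ms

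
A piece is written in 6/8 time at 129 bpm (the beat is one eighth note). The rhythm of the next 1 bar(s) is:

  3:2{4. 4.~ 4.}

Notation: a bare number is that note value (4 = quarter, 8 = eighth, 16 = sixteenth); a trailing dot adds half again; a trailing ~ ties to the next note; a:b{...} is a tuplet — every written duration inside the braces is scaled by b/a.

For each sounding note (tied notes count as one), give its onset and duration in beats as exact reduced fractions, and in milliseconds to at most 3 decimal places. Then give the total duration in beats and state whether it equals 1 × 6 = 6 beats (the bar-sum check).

1) 0.0ms=0b +930.233ms=2b
2) 930.233ms=2b +1860.465ms=4b
Σ=6b of 6 (129bpm 6/8) — PASS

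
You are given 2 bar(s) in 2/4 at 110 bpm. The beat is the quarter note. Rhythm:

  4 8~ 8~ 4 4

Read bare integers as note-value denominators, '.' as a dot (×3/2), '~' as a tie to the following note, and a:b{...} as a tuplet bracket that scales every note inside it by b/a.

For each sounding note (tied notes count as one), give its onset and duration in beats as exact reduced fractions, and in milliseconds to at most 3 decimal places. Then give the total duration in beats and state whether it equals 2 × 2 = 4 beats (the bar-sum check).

1) 0.0ms=0b +545.455ms=1b
2) 545.455ms=1b +1090.909ms=2b
3) 1636.364ms=3b +545.455ms=1b
Σ=4b of 4 (110bpm 2/4) — PASS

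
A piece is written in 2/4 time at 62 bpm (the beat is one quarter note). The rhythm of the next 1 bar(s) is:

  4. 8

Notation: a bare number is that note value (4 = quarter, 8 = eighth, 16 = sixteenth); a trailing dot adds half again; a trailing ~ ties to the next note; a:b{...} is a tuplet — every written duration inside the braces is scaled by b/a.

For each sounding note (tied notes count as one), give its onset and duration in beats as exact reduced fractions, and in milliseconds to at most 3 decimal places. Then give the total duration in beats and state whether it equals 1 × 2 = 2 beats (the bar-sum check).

1) 0.0ms=0b +1451.613ms=3/2b
2) 1451.613ms=3/2b +483.871ms=1/2b
Σ=2b of 2 (62bpm 2/4) — PASS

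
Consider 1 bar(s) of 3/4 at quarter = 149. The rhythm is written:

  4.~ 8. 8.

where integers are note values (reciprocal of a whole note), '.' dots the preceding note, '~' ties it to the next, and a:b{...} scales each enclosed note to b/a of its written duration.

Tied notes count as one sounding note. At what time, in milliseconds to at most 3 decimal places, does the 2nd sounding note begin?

note 2 onset = 9/4b = 906.04ms

1. 0.0ms @ 0 + 906.04ms (9/4)
2. 906.04ms @ 9/4 + 302.013ms (3/4)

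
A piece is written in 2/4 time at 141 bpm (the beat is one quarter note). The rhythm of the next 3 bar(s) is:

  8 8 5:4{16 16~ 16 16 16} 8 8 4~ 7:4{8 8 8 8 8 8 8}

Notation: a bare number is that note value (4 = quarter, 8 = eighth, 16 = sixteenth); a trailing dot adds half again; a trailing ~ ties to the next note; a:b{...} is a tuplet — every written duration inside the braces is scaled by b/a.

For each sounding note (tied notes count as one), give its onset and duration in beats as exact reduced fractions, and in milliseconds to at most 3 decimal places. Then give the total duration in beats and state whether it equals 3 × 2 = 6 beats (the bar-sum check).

1) 0.0ms=0b +212.766ms=1/2b
2) 212.766ms=1/2b +212.766ms=1/2b
3) 425.532ms=1b +85.106ms=1/5b
4) 510.638ms=6/5b +170.213ms=2/5b
5) 680.851ms=8/5b +85.106ms=1/5b
6) 765.957ms=9/5b +85.106ms=1/5b
7) 851.064ms=2b +212.766ms=1/2b
8) 1063.83ms=5/2b +212.766ms=1/2b
9) 1276.596ms=3b +547.112ms=9/7b
10) 1823.708ms=30/7b +121.581ms=2/7b
11) 1945.289ms=32/7b +121.581ms=2/7b
12) 2066.869ms=34/7b +121.581ms=2/7b
13) 2188.45ms=36/7b +121.581ms=2/7b
14) 2310.03ms=38/7b +121.581ms=2/7b
15) 2431.611ms=40/7b +121.581ms=2/7b
Σ=6b of 6 (141bpm 2/4) — PASS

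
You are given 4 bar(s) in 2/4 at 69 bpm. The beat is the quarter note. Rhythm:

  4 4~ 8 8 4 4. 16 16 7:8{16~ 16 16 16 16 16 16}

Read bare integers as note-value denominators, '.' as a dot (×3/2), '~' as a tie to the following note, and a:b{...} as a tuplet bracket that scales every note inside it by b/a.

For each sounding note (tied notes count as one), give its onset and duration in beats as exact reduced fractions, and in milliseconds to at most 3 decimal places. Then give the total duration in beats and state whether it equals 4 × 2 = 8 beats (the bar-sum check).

1) 0.0ms=0b +869.565ms=1b
2) 869.565ms=1b +1304.348ms=3/2b
3) 2173.913ms=5/2b +434.783ms=1/2b
4) 2608.696ms=3b +869.565ms=1b
5) 3478.261ms=4b +1304.348ms=3/2b
6) 4782.609ms=11/2b +217.391ms=1/4b
7) 5000.0ms=23/4b +217.391ms=1/4b
8) 5217.391ms=6b +496.894ms=4/7b
9) 5714.286ms=46/7b +248.447ms=2/7b
10) 5962.733ms=48/7b +248.447ms=2/7b
11) 6211.18ms=50/7b +248.447ms=2/7b
12) 6459.627ms=52/7b +248.447ms=2/7b
13) 6708.075ms=54/7b +248.447ms=2/7b
Σ=8b of 8 (69bpm 2/4) — PASS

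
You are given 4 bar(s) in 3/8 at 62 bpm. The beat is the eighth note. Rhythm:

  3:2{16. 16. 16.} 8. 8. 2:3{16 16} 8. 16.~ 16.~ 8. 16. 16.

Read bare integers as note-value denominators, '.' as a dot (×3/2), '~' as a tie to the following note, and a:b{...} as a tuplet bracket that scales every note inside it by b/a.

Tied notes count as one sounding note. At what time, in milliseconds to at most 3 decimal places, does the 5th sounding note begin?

1. 0.0ms @ 0 + 483.871ms (1/2)
2. 483.871ms @ 1/2 + 483.871ms (1/2)
3. 967.742ms @ 1 + 483.871ms (1/2)
4. 1451.613ms @ 3/2 + 1451.613ms (3/2)
5. 2903.226ms @ 3 + 1451.613ms (3/2)
6. 4354.839ms @ 9/2 + 725.806ms (3/4)
7. 5080.645ms @ 21/4 + 725.806ms (3/4)
8. 5806.452ms @ 6 + 1451.613ms (3/2)
9. 7258.065ms @ 15/2 + 2903.226ms (3)
10. 10161.29ms @ 21/2 + 725.806ms (3/4)
11. 10887.097ms @ 45/4 + 725.806ms (3/4)

note 5 onset = 3b = 2903.226ms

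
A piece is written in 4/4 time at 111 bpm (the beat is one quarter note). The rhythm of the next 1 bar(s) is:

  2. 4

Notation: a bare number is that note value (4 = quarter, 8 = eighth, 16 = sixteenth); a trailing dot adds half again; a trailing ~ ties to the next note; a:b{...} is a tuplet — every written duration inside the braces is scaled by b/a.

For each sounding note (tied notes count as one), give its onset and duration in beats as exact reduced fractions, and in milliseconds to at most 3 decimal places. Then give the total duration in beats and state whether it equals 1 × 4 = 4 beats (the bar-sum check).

1) 0.0ms=0b +1621.622ms=3b
2) 1621.622ms=3b +540.541ms=1b
Σ=4b of 4 (111bpm 4/4) — PASS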